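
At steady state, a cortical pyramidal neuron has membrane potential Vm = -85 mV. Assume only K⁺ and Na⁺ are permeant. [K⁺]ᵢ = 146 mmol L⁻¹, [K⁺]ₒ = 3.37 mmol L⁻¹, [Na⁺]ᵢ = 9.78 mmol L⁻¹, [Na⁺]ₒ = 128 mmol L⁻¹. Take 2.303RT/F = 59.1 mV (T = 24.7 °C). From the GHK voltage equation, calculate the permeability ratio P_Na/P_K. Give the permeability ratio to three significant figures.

0.0153

Let α = P_Na/P_K. GHK: Vm = 59.1·log₁₀[(Kₒ + α·Naₒ)/(Kᵢ + α·Naᵢ)].
10^(Vm/59.1) = 10^(-85.0/59.1) = 0.036455
So 0.036455·(Kᵢ + α·Naᵢ) = Kₒ + α·Naₒ → α = (0.036455·146.0 − 3.37) / (128.0 − 0.036455·9.78)
α = (5.322 − 3.37) / (128.0 − 0.3565) = 1.952/127.6 = 0.0153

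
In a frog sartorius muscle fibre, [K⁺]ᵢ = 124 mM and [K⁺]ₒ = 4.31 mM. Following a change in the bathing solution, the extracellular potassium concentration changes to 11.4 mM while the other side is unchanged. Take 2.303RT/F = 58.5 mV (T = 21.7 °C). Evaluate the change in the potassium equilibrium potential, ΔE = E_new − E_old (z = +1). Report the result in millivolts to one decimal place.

E_old = (58.5/1)·log₁₀(4.31/124) = -85.35 mV
E_new = (58.5/1)·log₁₀(11.4/124) = -60.64 mV
ΔE = -60.64 − (-85.35) = 24.71 mV

24.7 mV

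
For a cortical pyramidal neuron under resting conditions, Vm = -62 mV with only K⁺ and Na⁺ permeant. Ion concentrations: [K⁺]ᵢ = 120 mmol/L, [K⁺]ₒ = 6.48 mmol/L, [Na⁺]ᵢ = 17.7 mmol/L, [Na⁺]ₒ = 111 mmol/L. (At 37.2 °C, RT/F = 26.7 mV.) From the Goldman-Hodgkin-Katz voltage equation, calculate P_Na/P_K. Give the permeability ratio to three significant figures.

Let α = P_Na/P_K. GHK: Vm = 26.7·ln[(Kₒ + α·Naₒ)/(Kᵢ + α·Naᵢ)].
e^(Vm/26.7) = e^(-62.0/26.7) = 0.098068
So 0.098068·(Kᵢ + α·Naᵢ) = Kₒ + α·Naₒ → α = (0.098068·120.0 − 6.48) / (111.0 − 0.098068·17.7)
α = (11.77 − 6.48) / (111.0 − 1.736) = 5.288/109.3 = 0.0484

0.0484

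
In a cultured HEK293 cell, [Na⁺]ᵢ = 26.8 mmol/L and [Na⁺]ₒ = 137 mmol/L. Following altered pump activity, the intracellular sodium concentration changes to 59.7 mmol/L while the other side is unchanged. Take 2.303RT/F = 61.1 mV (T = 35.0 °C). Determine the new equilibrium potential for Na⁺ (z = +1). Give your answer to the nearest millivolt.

22 mV

After the shift: [Na⁺]_out = 137, [Na⁺]_in = 59.7 mmol/L.
E_new = (61.1/1)·log₁₀(137/59.7) = 61.10 · (0.3607) = 22.04 mV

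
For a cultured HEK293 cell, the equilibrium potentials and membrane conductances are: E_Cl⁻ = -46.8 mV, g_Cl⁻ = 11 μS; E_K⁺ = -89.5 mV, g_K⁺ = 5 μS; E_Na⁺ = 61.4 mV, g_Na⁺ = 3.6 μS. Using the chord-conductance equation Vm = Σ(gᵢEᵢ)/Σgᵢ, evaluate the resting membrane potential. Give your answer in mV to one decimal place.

-37.8 mV

Σ gᵢEᵢ = 11·(-46.8) + 5·(-89.5) + 3.6·(61.4) = -741.26
Σ gᵢ = 11 + 5 + 3.6 = 19.6
Vm = -741.26 / 19.6 = -37.82 mV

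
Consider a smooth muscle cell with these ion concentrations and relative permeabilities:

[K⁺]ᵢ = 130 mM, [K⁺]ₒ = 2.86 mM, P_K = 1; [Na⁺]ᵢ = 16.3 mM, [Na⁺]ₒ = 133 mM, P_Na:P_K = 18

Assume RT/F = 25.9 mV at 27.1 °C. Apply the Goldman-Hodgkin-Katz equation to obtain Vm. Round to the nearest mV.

Vm = 25.9 · ln[(Σ P·[cation]ₒ + Σ P·[anion]ᵢ) / (Σ P·[cation]ᵢ + Σ P·[anion]ₒ)]
Numerator = 1×2.86 + 18×133 = 2397
Denominator = 1×130 + 18×16.3 = 423.4
Vm = 25.9 · ln(5.661) = 25.9 × (1.7336) = 44.90 mV

45 mV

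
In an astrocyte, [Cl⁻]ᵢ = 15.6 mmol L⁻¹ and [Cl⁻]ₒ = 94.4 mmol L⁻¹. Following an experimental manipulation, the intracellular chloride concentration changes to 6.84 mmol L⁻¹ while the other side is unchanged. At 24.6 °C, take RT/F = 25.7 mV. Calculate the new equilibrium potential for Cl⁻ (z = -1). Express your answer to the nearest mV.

-67 mV

After the shift: [Cl⁻]_out = 94.4, [Cl⁻]_in = 6.84 mmol L⁻¹.
E_new = (25.7/-1)·ln(94.4/6.84) = -25.70 · (2.6248) = -67.46 mV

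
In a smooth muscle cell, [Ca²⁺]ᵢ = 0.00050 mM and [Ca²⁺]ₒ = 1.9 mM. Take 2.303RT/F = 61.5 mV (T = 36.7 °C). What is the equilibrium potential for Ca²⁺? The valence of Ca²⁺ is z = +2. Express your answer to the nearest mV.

110 mV

E = (61.5/z) · log₁₀([Ca²⁺]_out/[Ca²⁺]_in) with z = +2.
= (61.5/2) · log₁₀(1.9/0.00050) = 30.75 · log₁₀(3800)
= 30.75 · (3.5798) = 110.08 mV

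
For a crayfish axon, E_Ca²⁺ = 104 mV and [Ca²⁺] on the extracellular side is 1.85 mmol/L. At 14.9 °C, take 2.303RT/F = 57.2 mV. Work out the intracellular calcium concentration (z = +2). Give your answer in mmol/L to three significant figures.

Nernst: E = (57.2/2) · log₁₀([out]/[in]), so log₁₀([out]/[in]) = 104.0 × 2 / 57.2 = 3.6364.
[out]/[in] = 10^(3.6364) = 4329.
[in] = 1.85 / 4329 = 0.0004274 mmol/L.

0.000427 mmol/L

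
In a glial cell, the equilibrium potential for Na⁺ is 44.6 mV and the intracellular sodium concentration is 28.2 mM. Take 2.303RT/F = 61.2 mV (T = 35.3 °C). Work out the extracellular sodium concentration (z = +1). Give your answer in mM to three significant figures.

151 mM

Nernst: E = (61.2/1) · log₁₀([out]/[in]), so log₁₀([out]/[in]) = 44.6 × 1 / 61.2 = 0.7288.
[out]/[in] = 10^(0.7288) = 5.355.
[out] = 5.355 × 28.2 = 151 mM.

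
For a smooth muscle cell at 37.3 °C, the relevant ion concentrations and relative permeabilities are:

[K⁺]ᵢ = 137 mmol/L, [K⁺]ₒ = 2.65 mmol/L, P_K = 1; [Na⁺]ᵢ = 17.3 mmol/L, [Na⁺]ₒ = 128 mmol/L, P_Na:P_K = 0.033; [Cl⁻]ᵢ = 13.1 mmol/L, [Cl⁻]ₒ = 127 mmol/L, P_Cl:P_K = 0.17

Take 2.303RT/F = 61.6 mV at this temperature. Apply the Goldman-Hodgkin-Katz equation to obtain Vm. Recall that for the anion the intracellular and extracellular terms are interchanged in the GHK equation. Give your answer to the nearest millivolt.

Vm = 61.6 · log₁₀[(Σ P·[cation]ₒ + Σ P·[anion]ᵢ) / (Σ P·[cation]ᵢ + Σ P·[anion]ₒ)]
Numerator = 1×2.65 + 0.033×128 + 0.17×13.1 = 9.101
Denominator = 1×137 + 0.033×17.3 + 0.17×127 = 159.2
Vm = 61.6 · log₁₀(0.057181) = 61.6 × (-1.2427) = -76.55 mV

-77 mV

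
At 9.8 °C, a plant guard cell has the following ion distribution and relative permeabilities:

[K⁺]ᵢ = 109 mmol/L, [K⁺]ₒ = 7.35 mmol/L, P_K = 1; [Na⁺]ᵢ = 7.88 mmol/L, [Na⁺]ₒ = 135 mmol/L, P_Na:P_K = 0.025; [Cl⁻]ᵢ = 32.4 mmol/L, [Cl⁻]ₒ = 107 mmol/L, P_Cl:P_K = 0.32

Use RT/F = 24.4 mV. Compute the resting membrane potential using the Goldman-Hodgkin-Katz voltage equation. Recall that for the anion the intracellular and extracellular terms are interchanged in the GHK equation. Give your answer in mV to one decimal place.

Vm = 24.4 · ln[(Σ P·[cation]ₒ + Σ P·[anion]ᵢ) / (Σ P·[cation]ᵢ + Σ P·[anion]ₒ)]
Numerator = 1×7.35 + 0.025×135 + 0.32×32.4 = 21.09
Denominator = 1×109 + 0.025×7.88 + 0.32×107 = 143.4
Vm = 24.4 · ln(0.14705) = 24.4 × (-1.9170) = -46.77 mV

-46.8 mV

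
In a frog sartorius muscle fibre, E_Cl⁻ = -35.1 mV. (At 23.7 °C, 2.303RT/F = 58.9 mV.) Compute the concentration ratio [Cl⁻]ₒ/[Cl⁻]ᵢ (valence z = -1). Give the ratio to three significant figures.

3.94

log₁₀([out]/[in]) = E·z/(58.9) = -35.1 × -1 / 58.9 = 0.5959
[out]/[in] = 10^(0.5959) = 3.944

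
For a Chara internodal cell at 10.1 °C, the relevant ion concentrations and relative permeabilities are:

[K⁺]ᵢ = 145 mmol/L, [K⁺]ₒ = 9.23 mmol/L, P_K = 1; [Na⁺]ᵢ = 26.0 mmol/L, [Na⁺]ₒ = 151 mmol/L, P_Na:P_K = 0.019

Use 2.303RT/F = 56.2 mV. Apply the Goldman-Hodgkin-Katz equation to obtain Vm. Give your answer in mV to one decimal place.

Vm = 56.2 · log₁₀[(Σ P·[cation]ₒ + Σ P·[anion]ᵢ) / (Σ P·[cation]ᵢ + Σ P·[anion]ₒ)]
Numerator = 1×9.23 + 0.019×151 = 12.1
Denominator = 1×145 + 0.019×26.0 = 145.5
Vm = 56.2 · log₁₀(0.083158) = 56.2 × (-1.0801) = -60.70 mV

-60.7 mV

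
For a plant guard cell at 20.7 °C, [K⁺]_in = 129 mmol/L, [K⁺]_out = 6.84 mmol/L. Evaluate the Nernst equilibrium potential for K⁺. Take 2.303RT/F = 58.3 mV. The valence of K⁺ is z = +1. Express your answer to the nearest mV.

E = (58.3/z) · log₁₀([K⁺]_out/[K⁺]_in) with z = +1.
= (58.3/1) · log₁₀(6.84/129) = 58.30 · log₁₀(0.05302)
= 58.30 · (-1.2755) = -74.36 mV

-74 mV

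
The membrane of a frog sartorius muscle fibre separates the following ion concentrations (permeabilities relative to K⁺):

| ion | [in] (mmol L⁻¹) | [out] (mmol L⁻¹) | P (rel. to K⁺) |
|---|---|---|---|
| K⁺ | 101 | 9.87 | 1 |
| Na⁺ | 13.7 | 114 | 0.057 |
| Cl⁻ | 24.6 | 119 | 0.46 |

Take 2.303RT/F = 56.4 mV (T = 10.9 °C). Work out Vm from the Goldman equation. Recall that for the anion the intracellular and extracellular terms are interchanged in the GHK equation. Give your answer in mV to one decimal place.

Vm = 56.4 · log₁₀[(Σ P·[cation]ₒ + Σ P·[anion]ᵢ) / (Σ P·[cation]ᵢ + Σ P·[anion]ₒ)]
Numerator = 1×9.87 + 0.057×114 + 0.46×24.6 = 27.68
Denominator = 1×101 + 0.057×13.7 + 0.46×119 = 156.5
Vm = 56.4 · log₁₀(0.17687) = 56.4 × (-0.7523) = -42.43 mV

-42.4 mV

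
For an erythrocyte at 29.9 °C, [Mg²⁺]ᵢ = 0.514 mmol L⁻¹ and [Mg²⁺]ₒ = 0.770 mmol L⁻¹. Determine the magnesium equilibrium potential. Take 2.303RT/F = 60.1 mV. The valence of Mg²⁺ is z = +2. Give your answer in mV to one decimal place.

E = (60.1/z) · log₁₀([Mg²⁺]_out/[Mg²⁺]_in) with z = +2.
= (60.1/2) · log₁₀(0.770/0.514) = 30.05 · log₁₀(1.498)
= 30.05 · (0.1755) = 5.27 mV

5.3 mV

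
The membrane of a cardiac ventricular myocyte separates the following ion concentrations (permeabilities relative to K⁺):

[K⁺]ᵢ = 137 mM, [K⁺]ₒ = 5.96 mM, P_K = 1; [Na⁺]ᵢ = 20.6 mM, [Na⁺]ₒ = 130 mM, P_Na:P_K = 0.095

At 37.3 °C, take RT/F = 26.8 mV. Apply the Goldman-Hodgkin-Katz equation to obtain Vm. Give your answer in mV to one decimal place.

Vm = 26.8 · ln[(Σ P·[cation]ₒ + Σ P·[anion]ᵢ) / (Σ P·[cation]ᵢ + Σ P·[anion]ₒ)]
Numerator = 1×5.96 + 0.095×130 = 18.31
Denominator = 1×137 + 0.095×20.6 = 139
Vm = 26.8 · ln(0.13177) = 26.8 × (-2.0267) = -54.32 mV

-54.3 mV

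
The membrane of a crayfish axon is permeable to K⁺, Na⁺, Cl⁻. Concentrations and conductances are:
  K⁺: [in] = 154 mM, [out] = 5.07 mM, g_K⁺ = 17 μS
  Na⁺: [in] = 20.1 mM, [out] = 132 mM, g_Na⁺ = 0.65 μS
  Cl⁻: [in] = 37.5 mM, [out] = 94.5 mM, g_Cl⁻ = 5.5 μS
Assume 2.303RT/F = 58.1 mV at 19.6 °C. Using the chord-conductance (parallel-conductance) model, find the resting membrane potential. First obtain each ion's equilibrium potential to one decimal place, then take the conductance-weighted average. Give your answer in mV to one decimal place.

-67.4 mV

E_K⁺ = (58.1/1)·log₁₀(5.07/154) = -86.1 mV
E_Na⁺ = (58.1/1)·log₁₀(132/20.1) = 47.5 mV
E_Cl⁻ = (58.1/-1)·log₁₀(94.5/37.5) = -23.3 mV
Vm = (Σ gᵢEᵢ)/(Σ gᵢ) = (17·-86.1 + 0.65·47.5 + 5.5·-23.3) / (17 + 0.65 + 5.5)
= -1560.97 / 23.15 = -67.43 mV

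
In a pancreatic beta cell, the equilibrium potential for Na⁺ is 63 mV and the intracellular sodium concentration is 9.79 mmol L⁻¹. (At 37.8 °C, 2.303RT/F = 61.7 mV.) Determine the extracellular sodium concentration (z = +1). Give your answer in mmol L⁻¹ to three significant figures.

103 mmol L⁻¹

Nernst: E = (61.7/1) · log₁₀([out]/[in]), so log₁₀([out]/[in]) = 63.0 × 1 / 61.7 = 1.0211.
[out]/[in] = 10^(1.0211) = 10.5.
[out] = 10.5 × 9.79 = 102.8 mmol L⁻¹.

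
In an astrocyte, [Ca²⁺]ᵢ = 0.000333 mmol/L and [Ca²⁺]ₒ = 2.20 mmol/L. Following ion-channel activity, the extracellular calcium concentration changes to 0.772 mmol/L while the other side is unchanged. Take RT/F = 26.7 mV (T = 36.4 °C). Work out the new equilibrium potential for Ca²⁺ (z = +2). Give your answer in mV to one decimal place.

After the shift: [Ca²⁺]_out = 0.772, [Ca²⁺]_in = 0.000333 mmol/L.
E_new = (26.7/2)·ln(0.772/0.000333) = 13.35 · (7.7486) = 103.44 mV

103.4 mV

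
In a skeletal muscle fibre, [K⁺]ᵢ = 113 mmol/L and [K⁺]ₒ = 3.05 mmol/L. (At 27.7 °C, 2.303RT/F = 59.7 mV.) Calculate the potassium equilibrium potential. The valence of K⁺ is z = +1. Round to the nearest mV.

-94 mV

E = (59.7/z) · log₁₀([K⁺]_out/[K⁺]_in) with z = +1.
= (59.7/1) · log₁₀(3.05/113) = 59.70 · log₁₀(0.02699)
= 59.70 · (-1.5688) = -93.66 mV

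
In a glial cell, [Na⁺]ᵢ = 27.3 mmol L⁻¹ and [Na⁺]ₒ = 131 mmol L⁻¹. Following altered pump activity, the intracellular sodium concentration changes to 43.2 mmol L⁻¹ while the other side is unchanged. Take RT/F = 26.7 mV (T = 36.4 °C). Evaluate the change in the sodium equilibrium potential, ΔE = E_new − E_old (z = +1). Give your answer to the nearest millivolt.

-12 mV

E_old = (26.7/1)·ln(131/27.3) = 41.87 mV
E_new = (26.7/1)·ln(131/43.2) = 29.62 mV
ΔE = 29.62 − (41.87) = -12.25 mV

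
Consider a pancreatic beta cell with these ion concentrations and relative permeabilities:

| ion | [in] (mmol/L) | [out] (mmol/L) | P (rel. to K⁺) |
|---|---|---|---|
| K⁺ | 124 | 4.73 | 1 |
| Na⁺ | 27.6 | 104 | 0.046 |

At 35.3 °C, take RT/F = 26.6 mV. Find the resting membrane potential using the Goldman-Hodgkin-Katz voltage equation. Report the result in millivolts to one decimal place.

Vm = 26.6 · ln[(Σ P·[cation]ₒ + Σ P·[anion]ᵢ) / (Σ P·[cation]ᵢ + Σ P·[anion]ₒ)]
Numerator = 1×4.73 + 0.046×104 = 9.514
Denominator = 1×124 + 0.046×27.6 = 125.3
Vm = 26.6 · ln(0.075948) = 26.6 × (-2.5777) = -68.57 mV

-68.6 mV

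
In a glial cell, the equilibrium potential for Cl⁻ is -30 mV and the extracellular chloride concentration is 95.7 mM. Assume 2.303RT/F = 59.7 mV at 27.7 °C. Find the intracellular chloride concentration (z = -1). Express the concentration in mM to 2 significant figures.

Nernst: E = (59.7/-1) · log₁₀([out]/[in]), so log₁₀([out]/[in]) = -30.0 × -1 / 59.7 = 0.5025.
[out]/[in] = 10^(0.5025) = 3.181.
[in] = 95.7 / 3.181 = 30.09 mM.

30 mM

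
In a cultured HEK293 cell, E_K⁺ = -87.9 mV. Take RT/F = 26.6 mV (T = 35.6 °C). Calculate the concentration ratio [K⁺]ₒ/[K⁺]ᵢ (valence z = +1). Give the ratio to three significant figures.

0.0367

ln([out]/[in]) = E·z/(26.6) = -87.9 × 1 / 26.6 = -3.3045
[out]/[in] = e^(-3.3045) = 0.03672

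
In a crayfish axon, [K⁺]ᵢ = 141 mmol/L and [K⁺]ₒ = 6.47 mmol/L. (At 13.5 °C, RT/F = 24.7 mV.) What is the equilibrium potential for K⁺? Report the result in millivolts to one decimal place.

-76.1 mV

E = (24.7/z) · ln([K⁺]_out/[K⁺]_in) with z = +1.
= (24.7/1) · ln(6.47/141) = 24.70 · ln(0.04589)
= 24.70 · (-3.0816) = -76.12 mV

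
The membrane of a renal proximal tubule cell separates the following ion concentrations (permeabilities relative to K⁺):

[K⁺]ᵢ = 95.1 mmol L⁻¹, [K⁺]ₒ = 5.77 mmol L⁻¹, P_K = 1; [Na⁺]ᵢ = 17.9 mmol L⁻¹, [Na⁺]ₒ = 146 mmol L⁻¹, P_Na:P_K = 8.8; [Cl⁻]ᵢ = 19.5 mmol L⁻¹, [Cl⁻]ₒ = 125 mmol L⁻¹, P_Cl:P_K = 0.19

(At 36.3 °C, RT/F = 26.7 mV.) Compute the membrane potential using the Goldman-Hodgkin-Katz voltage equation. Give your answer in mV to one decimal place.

41.2 mV

Vm = 26.7 · ln[(Σ P·[cation]ₒ + Σ P·[anion]ᵢ) / (Σ P·[cation]ᵢ + Σ P·[anion]ₒ)]
Numerator = 1×5.77 + 8.8×146 + 0.19×19.5 = 1294
Denominator = 1×95.1 + 8.8×17.9 + 0.19×125 = 276.4
Vm = 26.7 · ln(4.6831) = 26.7 × (1.5440) = 41.22 mV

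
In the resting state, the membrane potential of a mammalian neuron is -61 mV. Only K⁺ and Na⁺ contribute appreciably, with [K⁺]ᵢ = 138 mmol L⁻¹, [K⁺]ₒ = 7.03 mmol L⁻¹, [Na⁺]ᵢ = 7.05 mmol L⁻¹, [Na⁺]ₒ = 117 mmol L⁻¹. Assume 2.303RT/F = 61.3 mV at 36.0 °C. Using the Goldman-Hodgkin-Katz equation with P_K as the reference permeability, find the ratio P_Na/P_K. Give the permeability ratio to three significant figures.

Let α = P_Na/P_K. GHK: Vm = 61.3·log₁₀[(Kₒ + α·Naₒ)/(Kᵢ + α·Naᵢ)].
10^(Vm/61.3) = 10^(-61.0/61.3) = 0.10113
So 0.10113·(Kᵢ + α·Naᵢ) = Kₒ + α·Naₒ → α = (0.10113·138.0 − 7.03) / (117.0 − 0.10113·7.05)
α = (13.96 − 7.03) / (117.0 − 0.713) = 6.926/116.3 = 0.05956

0.0596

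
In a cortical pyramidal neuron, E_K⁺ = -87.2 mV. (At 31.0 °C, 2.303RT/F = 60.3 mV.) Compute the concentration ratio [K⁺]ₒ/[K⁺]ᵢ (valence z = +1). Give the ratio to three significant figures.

0.0358

log₁₀([out]/[in]) = E·z/(60.3) = -87.2 × 1 / 60.3 = -1.4461
[out]/[in] = 10^(-1.4461) = 0.0358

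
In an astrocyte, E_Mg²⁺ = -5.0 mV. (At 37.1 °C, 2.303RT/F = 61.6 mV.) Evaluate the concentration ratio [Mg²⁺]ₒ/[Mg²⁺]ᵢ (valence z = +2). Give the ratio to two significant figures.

0.69

log₁₀([out]/[in]) = E·z/(61.6) = -5.0 × 2 / 61.6 = -0.1623
[out]/[in] = 10^(-0.1623) = 0.6881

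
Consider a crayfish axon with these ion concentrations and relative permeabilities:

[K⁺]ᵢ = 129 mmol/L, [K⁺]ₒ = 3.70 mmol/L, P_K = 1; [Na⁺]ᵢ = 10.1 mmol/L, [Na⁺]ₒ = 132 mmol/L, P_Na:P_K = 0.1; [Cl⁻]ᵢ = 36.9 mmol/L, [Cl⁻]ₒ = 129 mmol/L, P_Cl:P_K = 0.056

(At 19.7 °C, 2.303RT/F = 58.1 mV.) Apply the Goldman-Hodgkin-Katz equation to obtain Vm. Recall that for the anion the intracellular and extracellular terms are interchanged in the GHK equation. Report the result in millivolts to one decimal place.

Vm = 58.1 · log₁₀[(Σ P·[cation]ₒ + Σ P·[anion]ᵢ) / (Σ P·[cation]ᵢ + Σ P·[anion]ₒ)]
Numerator = 1×3.70 + 0.1×132 + 0.056×36.9 = 18.97
Denominator = 1×129 + 0.1×10.1 + 0.056×129 = 137.2
Vm = 58.1 · log₁₀(0.1382) = 58.1 × (-0.8595) = -49.94 mV

-49.9 mV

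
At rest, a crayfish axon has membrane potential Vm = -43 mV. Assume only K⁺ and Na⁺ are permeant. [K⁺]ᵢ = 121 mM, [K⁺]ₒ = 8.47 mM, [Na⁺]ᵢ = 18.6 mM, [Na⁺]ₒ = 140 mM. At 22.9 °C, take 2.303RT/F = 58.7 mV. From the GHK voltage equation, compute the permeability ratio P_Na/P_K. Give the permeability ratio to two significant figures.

0.10

Let α = P_Na/P_K. GHK: Vm = 58.7·log₁₀[(Kₒ + α·Naₒ)/(Kᵢ + α·Naᵢ)].
10^(Vm/58.7) = 10^(-43.0/58.7) = 0.18512
So 0.18512·(Kᵢ + α·Naᵢ) = Kₒ + α·Naₒ → α = (0.18512·121.0 − 8.47) / (140.0 − 0.18512·18.6)
α = (22.4 − 8.47) / (140.0 − 3.443) = 13.93/136.6 = 0.102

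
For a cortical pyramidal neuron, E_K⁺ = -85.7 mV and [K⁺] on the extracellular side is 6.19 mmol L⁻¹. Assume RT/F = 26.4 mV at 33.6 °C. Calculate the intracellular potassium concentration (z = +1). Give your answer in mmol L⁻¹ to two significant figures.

160 mmol L⁻¹

Nernst: E = (26.4/1) · ln([out]/[in]), so ln([out]/[in]) = -85.7 × 1 / 26.4 = -3.2462.
[out]/[in] = e^(-3.2462) = 0.03892.
[in] = 6.19 / 0.03892 = 159 mmol L⁻¹.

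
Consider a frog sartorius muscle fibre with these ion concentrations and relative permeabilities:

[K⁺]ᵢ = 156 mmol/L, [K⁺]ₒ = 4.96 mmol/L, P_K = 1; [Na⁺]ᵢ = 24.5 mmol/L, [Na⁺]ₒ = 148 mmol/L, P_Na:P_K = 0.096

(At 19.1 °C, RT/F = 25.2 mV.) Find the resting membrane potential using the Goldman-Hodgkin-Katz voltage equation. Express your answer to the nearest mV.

Vm = 25.2 · ln[(Σ P·[cation]ₒ + Σ P·[anion]ᵢ) / (Σ P·[cation]ᵢ + Σ P·[anion]ₒ)]
Numerator = 1×4.96 + 0.096×148 = 19.17
Denominator = 1×156 + 0.096×24.5 = 158.4
Vm = 25.2 · ln(0.12105) = 25.2 × (-2.1116) = -53.21 mV

-53 mV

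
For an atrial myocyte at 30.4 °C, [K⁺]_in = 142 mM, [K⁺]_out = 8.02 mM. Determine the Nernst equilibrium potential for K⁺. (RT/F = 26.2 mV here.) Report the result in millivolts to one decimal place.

E = (26.2/z) · ln([K⁺]_out/[K⁺]_in) with z = +1.
= (26.2/1) · ln(8.02/142) = 26.20 · ln(0.05648)
= 26.20 · (-2.8739) = -75.30 mV

-75.3 mV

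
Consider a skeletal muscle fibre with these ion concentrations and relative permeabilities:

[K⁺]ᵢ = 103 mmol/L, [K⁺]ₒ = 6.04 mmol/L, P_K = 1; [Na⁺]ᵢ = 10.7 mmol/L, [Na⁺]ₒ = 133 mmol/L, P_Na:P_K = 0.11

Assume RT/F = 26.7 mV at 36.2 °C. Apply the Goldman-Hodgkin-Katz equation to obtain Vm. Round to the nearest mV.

Vm = 26.7 · ln[(Σ P·[cation]ₒ + Σ P·[anion]ᵢ) / (Σ P·[cation]ᵢ + Σ P·[anion]ₒ)]
Numerator = 1×6.04 + 0.11×133 = 20.67
Denominator = 1×103 + 0.11×10.7 = 104.2
Vm = 26.7 · ln(0.19841) = 26.7 × (-1.6174) = -43.18 mV

-43 mV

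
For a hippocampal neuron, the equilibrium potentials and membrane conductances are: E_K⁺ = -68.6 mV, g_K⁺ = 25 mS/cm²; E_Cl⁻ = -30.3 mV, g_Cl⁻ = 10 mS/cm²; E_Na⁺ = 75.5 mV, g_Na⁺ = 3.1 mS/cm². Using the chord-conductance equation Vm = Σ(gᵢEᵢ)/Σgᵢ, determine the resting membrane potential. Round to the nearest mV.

-47 mV

Σ gᵢEᵢ = 25·(-68.6) + 10·(-30.3) + 3.1·(75.5) = -1783.95
Σ gᵢ = 25 + 10 + 3.1 = 38.1
Vm = -1783.95 / 38.1 = -46.82 mV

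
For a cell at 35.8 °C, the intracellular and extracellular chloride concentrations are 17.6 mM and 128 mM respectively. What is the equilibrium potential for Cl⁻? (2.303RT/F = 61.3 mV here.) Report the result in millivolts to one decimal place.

E = (61.3/z) · log₁₀([Cl⁻]_out/[Cl⁻]_in) with z = -1.
For an anion, dividing by z = -1 reverses the sign.
= (61.3/-1) · log₁₀(128/17.6) = -61.30 · log₁₀(7.273)
= -61.30 · (0.8617) = -52.82 mV

-52.8 mV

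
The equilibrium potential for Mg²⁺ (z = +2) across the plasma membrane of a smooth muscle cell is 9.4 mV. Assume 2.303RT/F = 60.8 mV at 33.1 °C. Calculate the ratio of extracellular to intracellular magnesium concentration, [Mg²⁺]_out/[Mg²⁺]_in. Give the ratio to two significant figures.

log₁₀([out]/[in]) = E·z/(60.8) = 9.4 × 2 / 60.8 = 0.3092
[out]/[in] = 10^(0.3092) = 2.038

2.0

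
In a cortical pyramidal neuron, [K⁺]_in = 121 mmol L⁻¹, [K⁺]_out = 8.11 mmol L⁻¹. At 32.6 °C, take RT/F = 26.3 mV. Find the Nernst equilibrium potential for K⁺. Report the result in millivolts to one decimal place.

-71.1 mV

E = (26.3/z) · ln([K⁺]_out/[K⁺]_in) with z = +1.
= (26.3/1) · ln(8.11/121) = 26.30 · ln(0.06702)
= 26.30 · (-2.7027) = -71.08 mV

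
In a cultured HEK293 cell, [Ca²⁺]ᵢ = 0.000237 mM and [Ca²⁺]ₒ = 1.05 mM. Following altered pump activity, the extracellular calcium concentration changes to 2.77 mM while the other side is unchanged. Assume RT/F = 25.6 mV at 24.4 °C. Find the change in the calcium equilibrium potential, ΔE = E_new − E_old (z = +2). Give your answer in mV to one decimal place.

12.4 mV

E_old = (25.6/2)·ln(1.05/0.000237) = 107.47 mV
E_new = (25.6/2)·ln(2.77/0.000237) = 119.89 mV
ΔE = 119.89 − (107.47) = 12.42 mV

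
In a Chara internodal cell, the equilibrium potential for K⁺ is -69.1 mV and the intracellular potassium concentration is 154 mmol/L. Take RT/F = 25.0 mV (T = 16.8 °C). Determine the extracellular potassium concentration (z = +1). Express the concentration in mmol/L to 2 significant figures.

9.7 mmol/L

Nernst: E = (25.0/1) · ln([out]/[in]), so ln([out]/[in]) = -69.1 × 1 / 25.0 = -2.7640.
[out]/[in] = e^(-2.7640) = 0.06304.
[out] = 0.06304 × 154 = 9.708 mmol/L.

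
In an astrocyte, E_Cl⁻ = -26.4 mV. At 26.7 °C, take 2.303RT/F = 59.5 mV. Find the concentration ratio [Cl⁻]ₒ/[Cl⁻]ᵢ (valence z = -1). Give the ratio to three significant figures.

log₁₀([out]/[in]) = E·z/(59.5) = -26.4 × -1 / 59.5 = 0.4437
[out]/[in] = 10^(0.4437) = 2.778

2.78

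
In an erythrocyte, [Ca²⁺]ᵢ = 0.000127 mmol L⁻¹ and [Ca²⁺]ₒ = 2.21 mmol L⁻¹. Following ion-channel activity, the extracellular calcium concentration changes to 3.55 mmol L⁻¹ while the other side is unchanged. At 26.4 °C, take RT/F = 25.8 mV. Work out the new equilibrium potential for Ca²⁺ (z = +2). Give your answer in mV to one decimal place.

After the shift: [Ca²⁺]_out = 3.55, [Ca²⁺]_in = 0.000127 mmol L⁻¹.
E_new = (25.8/2)·ln(3.55/0.000127) = 12.90 · (10.2383) = 132.07 mV

132.1 mV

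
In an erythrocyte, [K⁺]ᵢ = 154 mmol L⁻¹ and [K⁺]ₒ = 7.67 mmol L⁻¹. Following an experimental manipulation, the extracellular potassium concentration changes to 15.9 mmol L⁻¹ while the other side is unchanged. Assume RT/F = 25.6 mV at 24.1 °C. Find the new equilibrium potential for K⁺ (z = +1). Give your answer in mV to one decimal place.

-58.1 mV

After the shift: [K⁺]_out = 15.9, [K⁺]_in = 154 mmol L⁻¹.
E_new = (25.6/1)·ln(15.9/154) = 25.60 · (-2.2706) = -58.13 mV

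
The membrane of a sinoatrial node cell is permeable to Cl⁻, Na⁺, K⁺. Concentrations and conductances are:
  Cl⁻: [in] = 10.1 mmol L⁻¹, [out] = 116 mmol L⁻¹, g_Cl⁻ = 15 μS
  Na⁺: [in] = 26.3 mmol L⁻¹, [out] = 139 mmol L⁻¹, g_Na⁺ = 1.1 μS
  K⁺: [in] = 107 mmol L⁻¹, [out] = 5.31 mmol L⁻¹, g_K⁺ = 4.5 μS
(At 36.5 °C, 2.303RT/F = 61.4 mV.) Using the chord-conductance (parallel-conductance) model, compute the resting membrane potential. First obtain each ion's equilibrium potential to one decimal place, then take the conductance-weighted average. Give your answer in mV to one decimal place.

-62.5 mV

E_Cl⁻ = (61.4/-1)·log₁₀(116/10.1) = -65.1 mV
E_Na⁺ = (61.4/1)·log₁₀(139/26.3) = 44.4 mV
E_K⁺ = (61.4/1)·log₁₀(5.31/107) = -80.1 mV
Vm = (Σ gᵢEᵢ)/(Σ gᵢ) = (15·-65.1 + 1.1·44.4 + 4.5·-80.1) / (15 + 1.1 + 4.5)
= -1288.11 / 20.6 = -62.53 mV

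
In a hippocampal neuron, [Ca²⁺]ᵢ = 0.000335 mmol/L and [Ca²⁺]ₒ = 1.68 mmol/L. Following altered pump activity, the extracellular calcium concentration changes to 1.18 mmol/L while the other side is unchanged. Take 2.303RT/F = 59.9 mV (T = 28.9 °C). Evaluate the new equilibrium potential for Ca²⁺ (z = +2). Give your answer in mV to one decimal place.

106.2 mV

After the shift: [Ca²⁺]_out = 1.18, [Ca²⁺]_in = 0.000335 mmol/L.
E_new = (59.9/2)·log₁₀(1.18/0.000335) = 29.95 · (3.5468) = 106.23 mV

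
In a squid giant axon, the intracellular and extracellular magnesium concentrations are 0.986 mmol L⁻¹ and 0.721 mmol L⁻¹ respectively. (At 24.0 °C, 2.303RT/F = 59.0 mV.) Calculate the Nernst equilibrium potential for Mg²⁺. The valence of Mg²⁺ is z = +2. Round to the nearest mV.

E = (59.0/z) · log₁₀([Mg²⁺]_out/[Mg²⁺]_in) with z = +2.
= (59.0/2) · log₁₀(0.721/0.986) = 29.50 · log₁₀(0.7312)
= 29.50 · (-0.1359) = -4.01 mV

-4 mV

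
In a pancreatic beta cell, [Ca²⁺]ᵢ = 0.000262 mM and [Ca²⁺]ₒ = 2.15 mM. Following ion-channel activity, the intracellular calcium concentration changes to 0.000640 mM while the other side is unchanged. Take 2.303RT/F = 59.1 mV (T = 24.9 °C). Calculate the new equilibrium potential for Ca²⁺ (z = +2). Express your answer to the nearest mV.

104 mV

After the shift: [Ca²⁺]_out = 2.15, [Ca²⁺]_in = 0.000640 mM.
E_new = (59.1/2)·log₁₀(2.15/0.000640) = 29.55 · (3.5263) = 104.20 mV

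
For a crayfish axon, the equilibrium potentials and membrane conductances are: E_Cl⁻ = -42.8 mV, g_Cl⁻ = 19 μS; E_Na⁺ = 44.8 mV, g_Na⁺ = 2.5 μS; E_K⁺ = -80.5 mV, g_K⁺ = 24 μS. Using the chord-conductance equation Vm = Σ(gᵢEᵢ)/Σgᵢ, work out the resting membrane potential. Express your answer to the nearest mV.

Σ gᵢEᵢ = 19·(-42.8) + 2.5·(44.8) + 24·(-80.5) = -2633.20
Σ gᵢ = 19 + 2.5 + 24 = 45.5
Vm = -2633.20 / 45.5 = -57.87 mV

-58 mV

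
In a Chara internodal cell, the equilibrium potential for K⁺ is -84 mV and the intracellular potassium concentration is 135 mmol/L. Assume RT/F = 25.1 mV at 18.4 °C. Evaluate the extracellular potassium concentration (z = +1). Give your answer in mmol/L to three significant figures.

Nernst: E = (25.1/1) · ln([out]/[in]), so ln([out]/[in]) = -84.0 × 1 / 25.1 = -3.3466.
[out]/[in] = e^(-3.3466) = 0.0352.
[out] = 0.0352 × 135 = 4.752 mmol/L.

4.75 mmol/L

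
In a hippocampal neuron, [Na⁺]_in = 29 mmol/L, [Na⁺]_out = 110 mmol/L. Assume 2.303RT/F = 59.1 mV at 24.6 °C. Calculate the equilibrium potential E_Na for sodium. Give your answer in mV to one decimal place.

34.2 mV

E = (59.1/z) · log₁₀([Na⁺]_out/[Na⁺]_in) with z = +1.
= (59.1/1) · log₁₀(110/29) = 59.10 · log₁₀(3.793)
= 59.10 · (0.5790) = 34.22 mV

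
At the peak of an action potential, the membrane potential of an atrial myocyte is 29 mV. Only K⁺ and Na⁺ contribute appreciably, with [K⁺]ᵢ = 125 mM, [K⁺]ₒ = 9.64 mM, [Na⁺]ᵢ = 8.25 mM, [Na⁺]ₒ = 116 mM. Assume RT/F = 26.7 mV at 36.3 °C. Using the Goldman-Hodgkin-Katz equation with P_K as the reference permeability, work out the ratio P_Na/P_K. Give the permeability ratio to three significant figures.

Let α = P_Na/P_K. GHK: Vm = 26.7·ln[(Kₒ + α·Naₒ)/(Kᵢ + α·Naᵢ)].
e^(Vm/26.7) = e^(29.0/26.7) = 2.9628
So 2.9628·(Kᵢ + α·Naᵢ) = Kₒ + α·Naₒ → α = (2.9628·125.0 − 9.64) / (116.0 − 2.9628·8.25)
α = (370.4 − 9.64) / (116.0 − 24.44) = 360.7/91.56 = 3.94

3.94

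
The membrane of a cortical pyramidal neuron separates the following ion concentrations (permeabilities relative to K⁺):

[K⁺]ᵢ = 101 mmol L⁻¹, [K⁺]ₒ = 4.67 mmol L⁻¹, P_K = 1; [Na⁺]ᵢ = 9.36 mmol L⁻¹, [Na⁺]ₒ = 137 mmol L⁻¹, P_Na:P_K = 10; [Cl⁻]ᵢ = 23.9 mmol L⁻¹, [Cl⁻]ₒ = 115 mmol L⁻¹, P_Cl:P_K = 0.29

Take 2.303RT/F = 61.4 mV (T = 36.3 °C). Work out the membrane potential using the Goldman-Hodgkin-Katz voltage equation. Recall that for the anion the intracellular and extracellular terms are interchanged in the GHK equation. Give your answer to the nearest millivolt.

48 mV

Vm = 61.4 · log₁₀[(Σ P·[cation]ₒ + Σ P·[anion]ᵢ) / (Σ P·[cation]ᵢ + Σ P·[anion]ₒ)]
Numerator = 1×4.67 + 10×137 + 0.29×23.9 = 1382
Denominator = 1×101 + 10×9.36 + 0.29×115 = 227.9
Vm = 61.4 · log₁₀(6.061) = 61.4 × (0.7825) = 48.05 mV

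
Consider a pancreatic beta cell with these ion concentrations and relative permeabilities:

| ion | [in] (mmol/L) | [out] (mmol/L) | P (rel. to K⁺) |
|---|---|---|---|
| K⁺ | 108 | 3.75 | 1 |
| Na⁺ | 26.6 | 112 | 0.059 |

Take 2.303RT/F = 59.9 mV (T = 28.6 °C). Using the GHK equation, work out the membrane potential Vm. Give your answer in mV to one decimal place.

-61.4 mV

Vm = 59.9 · log₁₀[(Σ P·[cation]ₒ + Σ P·[anion]ᵢ) / (Σ P·[cation]ᵢ + Σ P·[anion]ₒ)]
Numerator = 1×3.75 + 0.059×112 = 10.36
Denominator = 1×108 + 0.059×26.6 = 109.6
Vm = 59.9 · log₁₀(0.094534) = 59.9 × (-1.0244) = -61.36 mV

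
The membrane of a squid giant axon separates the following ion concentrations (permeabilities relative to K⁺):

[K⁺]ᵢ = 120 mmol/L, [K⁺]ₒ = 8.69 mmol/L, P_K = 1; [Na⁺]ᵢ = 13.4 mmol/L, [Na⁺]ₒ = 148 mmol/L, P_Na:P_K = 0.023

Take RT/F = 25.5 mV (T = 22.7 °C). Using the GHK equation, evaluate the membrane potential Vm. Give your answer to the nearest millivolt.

-59 mV

Vm = 25.5 · ln[(Σ P·[cation]ₒ + Σ P·[anion]ᵢ) / (Σ P·[cation]ᵢ + Σ P·[anion]ₒ)]
Numerator = 1×8.69 + 0.023×148 = 12.09
Denominator = 1×120 + 0.023×13.4 = 120.3
Vm = 25.5 · ln(0.10053) = 25.5 × (-2.2973) = -58.58 mV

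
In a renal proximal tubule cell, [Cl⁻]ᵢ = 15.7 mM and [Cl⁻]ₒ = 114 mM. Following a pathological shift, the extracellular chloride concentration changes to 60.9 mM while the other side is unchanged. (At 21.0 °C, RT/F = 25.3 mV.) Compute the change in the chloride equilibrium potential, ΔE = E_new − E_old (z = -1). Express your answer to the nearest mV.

E_old = (25.3/-1)·ln(114/15.7) = -50.16 mV
E_new = (25.3/-1)·ln(60.9/15.7) = -34.30 mV
ΔE = -34.30 − (-50.16) = 15.86 mV

16 mV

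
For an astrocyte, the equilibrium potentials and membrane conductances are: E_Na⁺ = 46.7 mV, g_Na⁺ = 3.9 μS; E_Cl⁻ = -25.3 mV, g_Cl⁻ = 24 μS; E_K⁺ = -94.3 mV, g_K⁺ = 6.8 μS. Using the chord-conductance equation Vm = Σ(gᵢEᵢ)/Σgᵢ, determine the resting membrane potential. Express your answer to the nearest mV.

Σ gᵢEᵢ = 3.9·(46.7) + 24·(-25.3) + 6.8·(-94.3) = -1066.31
Σ gᵢ = 3.9 + 24 + 6.8 = 34.7
Vm = -1066.31 / 34.7 = -30.73 mV

-31 mV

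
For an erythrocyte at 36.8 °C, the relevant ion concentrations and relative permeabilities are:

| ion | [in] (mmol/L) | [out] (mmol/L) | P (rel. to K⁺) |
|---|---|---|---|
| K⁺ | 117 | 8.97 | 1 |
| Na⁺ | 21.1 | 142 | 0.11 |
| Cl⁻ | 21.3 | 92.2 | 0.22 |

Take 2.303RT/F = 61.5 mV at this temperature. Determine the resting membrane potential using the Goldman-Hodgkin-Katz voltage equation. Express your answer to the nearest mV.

-42 mV

Vm = 61.5 · log₁₀[(Σ P·[cation]ₒ + Σ P·[anion]ᵢ) / (Σ P·[cation]ᵢ + Σ P·[anion]ₒ)]
Numerator = 1×8.97 + 0.11×142 + 0.22×21.3 = 29.28
Denominator = 1×117 + 0.11×21.1 + 0.22×92.2 = 139.6
Vm = 61.5 · log₁₀(0.20971) = 61.5 × (-0.6784) = -41.72 mV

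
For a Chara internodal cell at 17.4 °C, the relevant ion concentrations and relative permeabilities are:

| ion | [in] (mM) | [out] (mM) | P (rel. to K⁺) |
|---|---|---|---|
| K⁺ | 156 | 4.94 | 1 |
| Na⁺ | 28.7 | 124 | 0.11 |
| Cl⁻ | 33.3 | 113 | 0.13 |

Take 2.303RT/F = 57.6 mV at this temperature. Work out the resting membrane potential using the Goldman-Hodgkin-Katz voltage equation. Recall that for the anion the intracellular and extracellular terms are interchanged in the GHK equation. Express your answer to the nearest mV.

Vm = 57.6 · log₁₀[(Σ P·[cation]ₒ + Σ P·[anion]ᵢ) / (Σ P·[cation]ᵢ + Σ P·[anion]ₒ)]
Numerator = 1×4.94 + 0.11×124 + 0.13×33.3 = 22.91
Denominator = 1×156 + 0.11×28.7 + 0.13×113 = 173.8
Vm = 57.6 · log₁₀(0.13178) = 57.6 × (-0.8802) = -50.70 mV

-51 mV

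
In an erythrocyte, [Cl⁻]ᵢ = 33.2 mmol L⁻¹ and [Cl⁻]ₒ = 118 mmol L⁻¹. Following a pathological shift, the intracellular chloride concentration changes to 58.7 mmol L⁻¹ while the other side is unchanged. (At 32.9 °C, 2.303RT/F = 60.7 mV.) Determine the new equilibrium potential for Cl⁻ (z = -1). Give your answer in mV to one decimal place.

-18.4 mV

After the shift: [Cl⁻]_out = 118, [Cl⁻]_in = 58.7 mmol L⁻¹.
E_new = (60.7/-1)·log₁₀(118/58.7) = -60.70 · (0.3032) = -18.41 mV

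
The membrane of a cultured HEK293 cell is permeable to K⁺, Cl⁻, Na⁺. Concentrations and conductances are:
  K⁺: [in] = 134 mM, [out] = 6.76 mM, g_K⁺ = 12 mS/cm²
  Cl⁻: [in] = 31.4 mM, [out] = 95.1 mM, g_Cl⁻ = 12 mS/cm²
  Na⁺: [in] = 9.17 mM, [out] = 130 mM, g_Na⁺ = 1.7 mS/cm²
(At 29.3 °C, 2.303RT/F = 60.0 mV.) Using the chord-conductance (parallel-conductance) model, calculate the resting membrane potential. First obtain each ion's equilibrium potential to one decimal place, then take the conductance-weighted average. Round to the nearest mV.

-45 mV

E_K⁺ = (60.0/1)·log₁₀(6.76/134) = -77.8 mV
E_Cl⁻ = (60.0/-1)·log₁₀(95.1/31.4) = -28.9 mV
E_Na⁺ = (60.0/1)·log₁₀(130/9.17) = 69.1 mV
Vm = (Σ gᵢEᵢ)/(Σ gᵢ) = (12·-77.8 + 12·-28.9 + 1.7·69.1) / (12 + 12 + 1.7)
= -1162.93 / 25.7 = -45.25 mV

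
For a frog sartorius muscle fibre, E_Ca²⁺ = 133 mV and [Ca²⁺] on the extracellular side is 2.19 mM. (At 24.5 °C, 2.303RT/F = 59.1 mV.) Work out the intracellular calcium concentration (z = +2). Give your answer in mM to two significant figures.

Nernst: E = (59.1/2) · log₁₀([out]/[in]), so log₁₀([out]/[in]) = 133.0 × 2 / 59.1 = 4.5008.
[out]/[in] = 10^(4.5008) = 3.168e+04.
[in] = 2.19 / 3.168e+04 = 6.912e-05 mM.

0.000069 mM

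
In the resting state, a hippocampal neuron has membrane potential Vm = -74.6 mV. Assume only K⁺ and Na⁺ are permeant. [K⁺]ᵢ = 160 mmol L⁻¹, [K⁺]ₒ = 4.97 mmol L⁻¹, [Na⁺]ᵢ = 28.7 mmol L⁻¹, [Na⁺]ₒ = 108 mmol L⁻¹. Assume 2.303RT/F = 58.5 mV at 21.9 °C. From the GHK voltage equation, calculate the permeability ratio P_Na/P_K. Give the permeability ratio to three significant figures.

Let α = P_Na/P_K. GHK: Vm = 58.5·log₁₀[(Kₒ + α·Naₒ)/(Kᵢ + α·Naᵢ)].
10^(Vm/58.5) = 10^(-74.6/58.5) = 0.053062
So 0.053062·(Kᵢ + α·Naᵢ) = Kₒ + α·Naₒ → α = (0.053062·160.0 − 4.97) / (108.0 − 0.053062·28.7)
α = (8.49 − 4.97) / (108.0 − 1.523) = 3.52/106.5 = 0.03306

0.0331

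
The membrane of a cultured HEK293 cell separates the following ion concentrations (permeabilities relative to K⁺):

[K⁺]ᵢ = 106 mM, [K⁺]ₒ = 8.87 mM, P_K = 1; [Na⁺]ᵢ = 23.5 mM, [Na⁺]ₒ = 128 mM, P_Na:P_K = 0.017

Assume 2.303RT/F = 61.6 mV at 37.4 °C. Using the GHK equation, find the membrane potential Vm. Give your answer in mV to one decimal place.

-60.6 mV

Vm = 61.6 · log₁₀[(Σ P·[cation]ₒ + Σ P·[anion]ᵢ) / (Σ P·[cation]ᵢ + Σ P·[anion]ₒ)]
Numerator = 1×8.87 + 0.017×128 = 11.05
Denominator = 1×106 + 0.017×23.5 = 106.4
Vm = 61.6 · log₁₀(0.10382) = 61.6 × (-0.9837) = -60.60 mV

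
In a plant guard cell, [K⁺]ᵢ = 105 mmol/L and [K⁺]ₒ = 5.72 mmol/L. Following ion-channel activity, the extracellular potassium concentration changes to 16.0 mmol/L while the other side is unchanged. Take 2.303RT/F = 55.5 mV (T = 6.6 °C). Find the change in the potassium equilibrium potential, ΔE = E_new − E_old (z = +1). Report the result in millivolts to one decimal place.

E_old = (55.5/1)·log₁₀(5.72/105) = -70.14 mV
E_new = (55.5/1)·log₁₀(16.0/105) = -45.35 mV
ΔE = -45.35 − (-70.14) = 24.79 mV

24.8 mV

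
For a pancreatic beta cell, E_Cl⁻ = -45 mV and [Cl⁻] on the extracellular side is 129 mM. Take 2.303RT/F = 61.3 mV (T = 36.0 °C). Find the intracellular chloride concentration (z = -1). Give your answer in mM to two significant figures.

Nernst: E = (61.3/-1) · log₁₀([out]/[in]), so log₁₀([out]/[in]) = -45.0 × -1 / 61.3 = 0.7341.
[out]/[in] = 10^(0.7341) = 5.421.
[in] = 129 / 5.421 = 23.8 mM.

24 mM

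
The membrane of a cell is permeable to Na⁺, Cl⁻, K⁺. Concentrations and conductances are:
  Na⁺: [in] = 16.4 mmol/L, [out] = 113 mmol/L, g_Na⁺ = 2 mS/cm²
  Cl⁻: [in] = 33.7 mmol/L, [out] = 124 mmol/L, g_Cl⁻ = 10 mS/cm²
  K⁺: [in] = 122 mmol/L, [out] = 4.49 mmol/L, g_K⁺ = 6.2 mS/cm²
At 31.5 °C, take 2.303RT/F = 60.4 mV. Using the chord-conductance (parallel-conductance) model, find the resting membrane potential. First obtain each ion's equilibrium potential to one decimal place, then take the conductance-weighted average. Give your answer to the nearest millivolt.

-43 mV

E_Na⁺ = (60.4/1)·log₁₀(113/16.4) = 50.6 mV
E_Cl⁻ = (60.4/-1)·log₁₀(124/33.7) = -34.2 mV
E_K⁺ = (60.4/1)·log₁₀(4.49/122) = -86.6 mV
Vm = (Σ gᵢEᵢ)/(Σ gᵢ) = (2·50.6 + 10·-34.2 + 6.2·-86.6) / (2 + 10 + 6.2)
= -777.72 / 18.2 = -42.73 mV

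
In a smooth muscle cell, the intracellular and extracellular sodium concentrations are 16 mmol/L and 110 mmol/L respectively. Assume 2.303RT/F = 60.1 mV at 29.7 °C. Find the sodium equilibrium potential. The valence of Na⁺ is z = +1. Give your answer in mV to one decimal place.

E = (60.1/z) · log₁₀([Na⁺]_out/[Na⁺]_in) with z = +1.
= (60.1/1) · log₁₀(110/16) = 60.10 · log₁₀(6.875)
= 60.10 · (0.8373) = 50.32 mV

50.3 mV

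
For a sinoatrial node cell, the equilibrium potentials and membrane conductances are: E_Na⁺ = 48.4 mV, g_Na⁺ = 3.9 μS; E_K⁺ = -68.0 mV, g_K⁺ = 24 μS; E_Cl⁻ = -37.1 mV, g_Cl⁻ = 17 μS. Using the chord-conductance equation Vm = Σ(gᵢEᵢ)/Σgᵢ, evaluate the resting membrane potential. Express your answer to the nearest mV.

-46 mV

Σ gᵢEᵢ = 3.9·(48.4) + 24·(-68.0) + 17·(-37.1) = -2073.94
Σ gᵢ = 3.9 + 24 + 17 = 44.9
Vm = -2073.94 / 44.9 = -46.19 mV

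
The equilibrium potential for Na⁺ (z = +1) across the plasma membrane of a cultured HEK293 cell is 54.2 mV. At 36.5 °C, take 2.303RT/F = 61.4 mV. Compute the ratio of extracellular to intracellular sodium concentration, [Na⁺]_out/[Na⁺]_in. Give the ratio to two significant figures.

log₁₀([out]/[in]) = E·z/(61.4) = 54.2 × 1 / 61.4 = 0.8827
[out]/[in] = 10^(0.8827) = 7.634

7.6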